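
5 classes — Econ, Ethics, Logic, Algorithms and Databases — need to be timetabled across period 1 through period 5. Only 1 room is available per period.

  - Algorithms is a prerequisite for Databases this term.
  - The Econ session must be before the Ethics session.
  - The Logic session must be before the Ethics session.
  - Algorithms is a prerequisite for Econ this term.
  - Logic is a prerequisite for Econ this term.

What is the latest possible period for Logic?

period 3

Downstream work caps Logic at period 3.
Logic at period 3 is achievable: Ethics -> period 5; Algorithms -> period 1; Econ -> period 4; Logic -> period 3; Databases -> period 2.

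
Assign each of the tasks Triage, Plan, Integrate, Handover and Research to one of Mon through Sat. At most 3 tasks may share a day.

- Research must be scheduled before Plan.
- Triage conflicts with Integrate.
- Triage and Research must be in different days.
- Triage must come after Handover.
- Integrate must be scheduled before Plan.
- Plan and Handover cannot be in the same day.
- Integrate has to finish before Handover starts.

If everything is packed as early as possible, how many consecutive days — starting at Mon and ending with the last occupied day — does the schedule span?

3 days

The precedence chain requires at least 3 distinct days.
With at most 3 per day and 5 tasks, at least 2 days are needed.
3 works (last occupied day: Wed): for example Triage -> Wed; Handover -> Tue; Plan -> Wed; Research -> Mon; Integrate -> Mon.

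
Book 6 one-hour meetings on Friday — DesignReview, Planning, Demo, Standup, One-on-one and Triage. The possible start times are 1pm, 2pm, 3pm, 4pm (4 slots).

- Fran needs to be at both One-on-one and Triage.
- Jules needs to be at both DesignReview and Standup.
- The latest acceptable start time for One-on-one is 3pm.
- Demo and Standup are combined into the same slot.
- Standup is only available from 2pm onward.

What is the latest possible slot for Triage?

4pm

Triage at 4pm is achievable: Planning=1pm; Demo=2pm; Triage=4pm; DesignReview=1pm; One-on-one=1pm; Standup=2pm.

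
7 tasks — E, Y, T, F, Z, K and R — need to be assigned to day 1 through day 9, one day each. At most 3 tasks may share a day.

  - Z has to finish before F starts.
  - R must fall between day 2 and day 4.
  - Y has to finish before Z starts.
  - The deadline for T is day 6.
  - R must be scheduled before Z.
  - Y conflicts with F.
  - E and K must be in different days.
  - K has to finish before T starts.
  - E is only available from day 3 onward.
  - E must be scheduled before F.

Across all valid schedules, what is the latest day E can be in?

E is available from day 3; downstream work caps E at day 8.
E at day 8 is achievable: F=day 9, Z=day 3, Y=day 1, E=day 8, K=day 1, T=day 2, R=day 2.

day 8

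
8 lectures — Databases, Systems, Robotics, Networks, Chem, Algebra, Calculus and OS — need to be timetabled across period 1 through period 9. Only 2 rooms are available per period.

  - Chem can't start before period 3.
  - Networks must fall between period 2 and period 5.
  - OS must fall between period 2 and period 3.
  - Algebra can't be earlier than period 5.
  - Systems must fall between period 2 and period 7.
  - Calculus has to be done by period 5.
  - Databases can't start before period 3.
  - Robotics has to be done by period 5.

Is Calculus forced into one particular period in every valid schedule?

No

Calculus can be period 1 (e.g. Networks -> period 2, Systems -> period 3, Algebra -> period 5, OS -> period 2, Databases -> period 3, Robotics -> period 1, Calculus -> period 1, Chem -> period 4) or period 2 (e.g. Systems=period 3, Chem=period 4, Calculus=period 2, OS=period 2, Robotics=period 1, Databases=period 4, Networks=period 3, Algebra=period 5).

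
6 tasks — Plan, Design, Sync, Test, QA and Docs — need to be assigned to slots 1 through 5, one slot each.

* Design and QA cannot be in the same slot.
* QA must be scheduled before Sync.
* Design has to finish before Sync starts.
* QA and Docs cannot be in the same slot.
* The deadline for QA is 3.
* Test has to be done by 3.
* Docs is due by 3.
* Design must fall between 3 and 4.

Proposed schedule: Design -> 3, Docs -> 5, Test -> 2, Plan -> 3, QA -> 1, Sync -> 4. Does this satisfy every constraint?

The deadline for QA is 3 — holds.
Docs is due by 3 — violated.
QA must be scheduled before Sync — holds.
Design has to finish before Sync starts — holds.
Design must fall between 3 and 4 — holds.
QA and Docs cannot be in the same slot — holds.
Test has to be done by 3 — holds.
Design and QA cannot be in the same slot — holds.

No. Docs is due by 3 is not satisfied.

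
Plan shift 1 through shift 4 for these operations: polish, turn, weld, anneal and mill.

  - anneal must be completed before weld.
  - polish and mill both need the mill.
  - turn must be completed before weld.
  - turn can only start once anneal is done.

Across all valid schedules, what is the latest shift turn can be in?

Precedence pushes turn to at least shift 2; downstream work caps turn at shift 3.
turn at shift 3 is achievable: weld -> shift 4, polish -> shift 1, anneal -> shift 1, mill -> shift 2, turn -> shift 3.

shift 3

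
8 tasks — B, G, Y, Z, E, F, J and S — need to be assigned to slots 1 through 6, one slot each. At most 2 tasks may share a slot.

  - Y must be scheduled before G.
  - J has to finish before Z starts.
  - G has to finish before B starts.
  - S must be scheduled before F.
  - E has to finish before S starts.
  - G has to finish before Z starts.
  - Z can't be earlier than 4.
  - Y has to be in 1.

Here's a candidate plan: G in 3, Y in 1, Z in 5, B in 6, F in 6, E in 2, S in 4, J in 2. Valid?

Yes, all constraints hold

Y must be scheduled before G — holds.
At most 2 tasks may share a slot — holds.
Y has to be in 1 — holds.
S must be scheduled before F — holds.
G has to finish before Z starts — holds.
Z can't be earlier than 4 — holds.
G has to finish before B starts — holds.
J has to finish before Z starts — holds.
E has to finish before S starts — holds.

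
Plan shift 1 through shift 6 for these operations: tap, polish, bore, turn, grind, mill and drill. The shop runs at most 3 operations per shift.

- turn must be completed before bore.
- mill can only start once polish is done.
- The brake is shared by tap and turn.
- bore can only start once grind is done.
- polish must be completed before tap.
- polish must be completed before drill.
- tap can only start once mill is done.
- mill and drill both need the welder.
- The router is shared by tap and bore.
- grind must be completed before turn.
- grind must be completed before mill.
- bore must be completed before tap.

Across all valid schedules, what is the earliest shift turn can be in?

shift 2

Precedence pushes turn to at least shift 2; downstream work caps turn at shift 4.
turn at shift 2 is achievable: drill -> shift 3, grind -> shift 1, tap -> shift 4, turn -> shift 2, mill -> shift 2, polish -> shift 1, bore -> shift 3.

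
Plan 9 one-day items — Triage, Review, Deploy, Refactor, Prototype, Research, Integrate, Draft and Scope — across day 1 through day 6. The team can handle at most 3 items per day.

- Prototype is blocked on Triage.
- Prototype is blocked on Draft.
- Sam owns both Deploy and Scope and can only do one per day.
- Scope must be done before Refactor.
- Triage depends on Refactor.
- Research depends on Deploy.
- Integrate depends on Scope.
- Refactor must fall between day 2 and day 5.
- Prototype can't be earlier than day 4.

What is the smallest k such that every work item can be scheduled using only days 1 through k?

The precedence chain requires at least 4 distinct days.
With at most 3 per day and 9 work items, at least 3 days are needed.
4 works (last occupied day: day 4): for example Review=day 1, Research=day 3, Integrate=day 2, Scope=day 1, Draft=day 1, Triage=day 3, Refactor=day 2, Deploy=day 2, Prototype=day 4.

4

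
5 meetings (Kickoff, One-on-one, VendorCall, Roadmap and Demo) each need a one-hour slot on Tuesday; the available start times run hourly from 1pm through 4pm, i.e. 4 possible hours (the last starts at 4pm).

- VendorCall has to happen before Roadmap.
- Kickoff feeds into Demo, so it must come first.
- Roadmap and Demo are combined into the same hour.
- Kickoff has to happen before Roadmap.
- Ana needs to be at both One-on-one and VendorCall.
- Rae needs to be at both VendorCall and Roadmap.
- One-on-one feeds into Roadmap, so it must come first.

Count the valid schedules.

Splitting on Kickoff: it can be 1pm (8), 2pm (8), 3pm (6). Listing each branch's schedules as (One-on-one, VendorCall, Roadmap, Demo):
Kickoff=1pm: (1pm,2pm,3pm,3pm) (1pm,2pm,4pm,4pm) (1pm,3pm,4pm,4pm) (2pm,1pm,3pm,3pm) (2pm,1pm,4pm,4pm) (2pm,3pm,4pm,4pm) (3pm,1pm,4pm,4pm) (3pm,2pm,4pm,4pm) — 8.
Kickoff=2pm: (1pm,2pm,3pm,3pm) (1pm,2pm,4pm,4pm) (1pm,3pm,4pm,4pm) (2pm,1pm,3pm,3pm) (2pm,1pm,4pm,4pm) (2pm,3pm,4pm,4pm) (3pm,1pm,4pm,4pm) (3pm,2pm,4pm,4pm) — 8.
Kickoff=3pm: (1pm,2pm,4pm,4pm) (1pm,3pm,4pm,4pm) (2pm,1pm,4pm,4pm) (2pm,3pm,4pm,4pm) (3pm,1pm,4pm,4pm) (3pm,2pm,4pm,4pm) — 6.
Summing: 8 + 8 + 6 = 22.

22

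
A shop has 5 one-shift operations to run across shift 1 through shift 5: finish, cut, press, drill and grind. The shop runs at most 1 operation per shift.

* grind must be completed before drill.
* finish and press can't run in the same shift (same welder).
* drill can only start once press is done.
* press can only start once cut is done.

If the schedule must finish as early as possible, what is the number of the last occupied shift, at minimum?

The precedence chain requires at least 3 distinct shifts.
With at most 1 per shift and 5 operations, at least 5 shifts are needed.
5 works (last occupied shift: shift 5): for example drill -> shift 4; finish -> shift 5; press -> shift 2; cut -> shift 1; grind -> shift 3.

shift 5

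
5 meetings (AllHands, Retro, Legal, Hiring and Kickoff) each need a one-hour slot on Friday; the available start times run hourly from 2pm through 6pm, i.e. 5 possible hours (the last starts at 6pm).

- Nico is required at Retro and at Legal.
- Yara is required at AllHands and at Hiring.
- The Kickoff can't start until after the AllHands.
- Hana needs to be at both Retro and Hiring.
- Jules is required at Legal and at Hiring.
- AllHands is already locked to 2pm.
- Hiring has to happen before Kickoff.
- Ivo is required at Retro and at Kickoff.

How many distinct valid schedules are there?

Splitting on Retro: it can be 2pm (18), 3pm (9), 4pm (9), 5pm (9), 6pm (9). Listing each branch's schedules as (AllHands, Legal, Hiring, Kickoff):
Retro=2pm: (2pm,3pm,4pm,5pm) (2pm,3pm,4pm,6pm) (2pm,3pm,5pm,6pm) (2pm,4pm,3pm,4pm) (2pm,4pm,3pm,5pm) (2pm,4pm,3pm,6pm) (2pm,4pm,5pm,6pm) (2pm,5pm,3pm,4pm) (2pm,5pm,3pm,5pm) (2pm,5pm,3pm,6pm) (2pm,5pm,4pm,5pm) (2pm,5pm,4pm,6pm) (2pm,6pm,3pm,4pm) (2pm,6pm,3pm,5pm) (2pm,6pm,3pm,6pm) (2pm,6pm,4pm,5pm) (2pm,6pm,4pm,6pm) (2pm,6pm,5pm,6pm) — 18.
Retro=3pm: (2pm,2pm,4pm,5pm) (2pm,2pm,4pm,6pm) (2pm,2pm,5pm,6pm) (2pm,4pm,5pm,6pm) (2pm,5pm,4pm,5pm) (2pm,5pm,4pm,6pm) (2pm,6pm,4pm,5pm) (2pm,6pm,4pm,6pm) (2pm,6pm,5pm,6pm) — 9.
Retro=4pm: (2pm,2pm,3pm,5pm) (2pm,2pm,3pm,6pm) (2pm,2pm,5pm,6pm) (2pm,3pm,5pm,6pm) (2pm,5pm,3pm,5pm) (2pm,5pm,3pm,6pm) (2pm,6pm,3pm,5pm) (2pm,6pm,3pm,6pm) (2pm,6pm,5pm,6pm) — 9.
Retro=5pm: (2pm,2pm,3pm,4pm) (2pm,2pm,3pm,6pm) (2pm,2pm,4pm,6pm) (2pm,3pm,4pm,6pm) (2pm,4pm,3pm,4pm) (2pm,4pm,3pm,6pm) (2pm,6pm,3pm,4pm) (2pm,6pm,3pm,6pm) (2pm,6pm,4pm,6pm) — 9.
Retro=6pm: (2pm,2pm,3pm,4pm) (2pm,2pm,3pm,5pm) (2pm,2pm,4pm,5pm) (2pm,3pm,4pm,5pm) (2pm,4pm,3pm,4pm) (2pm,4pm,3pm,5pm) (2pm,5pm,3pm,4pm) (2pm,5pm,3pm,5pm) (2pm,5pm,4pm,5pm) — 9.
Summing: 18 + 9 + 9 + 9 + 9 = 54.

54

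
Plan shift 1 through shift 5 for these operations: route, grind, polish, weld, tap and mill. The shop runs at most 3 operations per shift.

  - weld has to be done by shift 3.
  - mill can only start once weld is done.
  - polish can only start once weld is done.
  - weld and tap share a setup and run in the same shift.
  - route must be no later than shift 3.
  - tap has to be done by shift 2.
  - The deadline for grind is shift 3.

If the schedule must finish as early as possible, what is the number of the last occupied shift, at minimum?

The precedence chain requires at least 2 distinct shifts.
With at most 3 per shift and 6 operations, at least 2 shifts are needed.
2 works (last occupied shift: shift 2): for example tap=shift 1; route=shift 1; polish=shift 2; weld=shift 1; mill=shift 2; grind=shift 2.

2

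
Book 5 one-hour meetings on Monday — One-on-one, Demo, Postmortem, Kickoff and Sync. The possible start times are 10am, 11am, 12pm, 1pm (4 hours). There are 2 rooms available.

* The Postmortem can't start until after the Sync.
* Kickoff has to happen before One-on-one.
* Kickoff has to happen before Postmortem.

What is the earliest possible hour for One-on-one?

11am

Precedence pushes One-on-one to at least 11am.
One-on-one at 11am is achievable: Demo -> 12pm; Postmortem -> 11am; Kickoff -> 10am; One-on-one -> 11am; Sync -> 10am.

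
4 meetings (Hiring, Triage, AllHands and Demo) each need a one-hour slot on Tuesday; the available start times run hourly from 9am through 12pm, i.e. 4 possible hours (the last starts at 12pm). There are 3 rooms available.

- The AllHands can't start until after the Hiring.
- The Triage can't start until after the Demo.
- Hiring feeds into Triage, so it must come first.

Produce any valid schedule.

AllHands -> 10am, Hiring -> 9am, Demo -> 9am, Triage -> 10am

Checking: Hiring(9am) before AllHands(10am); Hiring(9am) before Triage(10am); Demo(9am) before Triage(10am); max 2 per hour (cap 3).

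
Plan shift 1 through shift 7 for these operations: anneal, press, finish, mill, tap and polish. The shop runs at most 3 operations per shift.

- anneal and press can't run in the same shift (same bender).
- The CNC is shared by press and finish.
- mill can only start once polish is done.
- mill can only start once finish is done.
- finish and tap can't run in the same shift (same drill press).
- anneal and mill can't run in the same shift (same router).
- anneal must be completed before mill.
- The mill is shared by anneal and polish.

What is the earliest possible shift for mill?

Precedence pushes mill to at least shift 2.
mill at shift 3 is achievable: anneal -> shift 1; mill -> shift 3; polish -> shift 2; tap -> shift 2; finish -> shift 1; press -> shift 2.
Nothing earlier works — the conflict and capacity constraints rule out every shift before shift 3.

shift 3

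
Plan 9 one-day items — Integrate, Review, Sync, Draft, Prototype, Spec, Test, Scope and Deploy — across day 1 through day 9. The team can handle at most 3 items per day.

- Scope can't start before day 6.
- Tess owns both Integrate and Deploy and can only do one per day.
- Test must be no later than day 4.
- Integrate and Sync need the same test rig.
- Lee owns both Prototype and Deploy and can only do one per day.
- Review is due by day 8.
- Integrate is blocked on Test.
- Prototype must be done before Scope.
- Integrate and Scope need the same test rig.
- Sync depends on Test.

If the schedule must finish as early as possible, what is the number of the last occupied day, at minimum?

The precedence chain requires at least 2 distinct days.
With at most 3 per day and 9 work items, at least 3 days are needed.
Scope can't be placed before day 6, so the schedule must run through at least day 6.
6 works (last occupied day: day 6): for example Draft -> day 2, Integrate -> day 2, Scope -> day 6, Sync -> day 3, Review -> day 1, Test -> day 1, Prototype -> day 1, Spec -> day 2, Deploy -> day 3.

day 6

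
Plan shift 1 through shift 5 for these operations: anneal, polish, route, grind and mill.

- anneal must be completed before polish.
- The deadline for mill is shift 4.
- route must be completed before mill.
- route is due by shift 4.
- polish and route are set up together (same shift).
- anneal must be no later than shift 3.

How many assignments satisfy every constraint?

Splitting on anneal: it can be shift 1 (15), shift 2 (5). Listing each branch's schedules as (polish, route, grind, mill) by shift number:
anneal=shift 1: (2,2,1,3) (2,2,1,4) (2,2,2,3) (2,2,2,4) (2,2,3,3) (2,2,3,4) (2,2,4,3) (2,2,4,4) (2,2,5,3) (2,2,5,4) (3,3,1,4) (3,3,2,4) (3,3,3,4) (3,3,4,4) (3,3,5,4) — 15.
anneal=shift 2: (3,3,1,4) (3,3,2,4) (3,3,3,4) (3,3,4,4) (3,3,5,4) — 5.
Summing: 15 + 5 = 20.

20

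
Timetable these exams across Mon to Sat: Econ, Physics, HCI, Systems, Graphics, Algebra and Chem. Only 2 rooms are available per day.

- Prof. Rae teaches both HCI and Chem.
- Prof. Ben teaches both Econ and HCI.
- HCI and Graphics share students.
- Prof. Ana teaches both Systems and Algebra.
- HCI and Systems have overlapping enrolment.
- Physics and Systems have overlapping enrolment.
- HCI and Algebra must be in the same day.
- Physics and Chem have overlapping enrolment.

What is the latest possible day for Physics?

Physics at Sat is achievable: Econ=Mon; Systems=Mon; Algebra=Tue; HCI=Tue; Physics=Sat; Graphics=Wed; Chem=Wed.

Sat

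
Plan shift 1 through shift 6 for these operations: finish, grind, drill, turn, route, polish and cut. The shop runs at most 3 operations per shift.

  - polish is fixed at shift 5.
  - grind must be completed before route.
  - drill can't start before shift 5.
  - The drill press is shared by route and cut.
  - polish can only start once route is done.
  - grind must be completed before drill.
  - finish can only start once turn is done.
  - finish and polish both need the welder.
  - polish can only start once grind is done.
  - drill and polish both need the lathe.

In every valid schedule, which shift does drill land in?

drill's window is shift 5–shift 6.
polish is fixed at shift 5, and drill can't share a shift with polish.
So drill must be shift 6.

shift 6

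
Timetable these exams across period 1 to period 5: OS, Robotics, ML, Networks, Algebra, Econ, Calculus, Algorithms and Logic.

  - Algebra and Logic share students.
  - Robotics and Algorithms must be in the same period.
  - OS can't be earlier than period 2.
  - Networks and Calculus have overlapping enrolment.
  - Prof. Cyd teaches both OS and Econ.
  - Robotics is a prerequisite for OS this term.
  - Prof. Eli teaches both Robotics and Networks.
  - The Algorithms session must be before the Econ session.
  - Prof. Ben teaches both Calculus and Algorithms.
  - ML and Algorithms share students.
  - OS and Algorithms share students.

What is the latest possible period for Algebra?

period 5

Algebra at period 5 is achievable: OS in period 2, Calculus in period 3, Logic in period 1, Algebra in period 5, Algorithms in period 1, Robotics in period 1, Networks in period 2, ML in period 2, Econ in period 3.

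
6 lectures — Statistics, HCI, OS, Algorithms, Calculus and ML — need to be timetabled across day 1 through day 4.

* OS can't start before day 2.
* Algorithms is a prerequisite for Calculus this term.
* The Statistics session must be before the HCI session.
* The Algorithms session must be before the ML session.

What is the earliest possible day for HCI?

Precedence pushes HCI to at least day 2.
HCI at day 2 is achievable: OS=day 2; Algorithms=day 1; ML=day 2; Calculus=day 2; Statistics=day 1; HCI=day 2.

day 2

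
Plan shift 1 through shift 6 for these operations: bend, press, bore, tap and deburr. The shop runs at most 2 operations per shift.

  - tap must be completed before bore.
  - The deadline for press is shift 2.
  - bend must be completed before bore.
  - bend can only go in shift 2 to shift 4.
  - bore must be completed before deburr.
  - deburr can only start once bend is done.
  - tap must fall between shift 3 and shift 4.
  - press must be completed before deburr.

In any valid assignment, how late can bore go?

Precedence pushes bore to at least shift 4; downstream work caps bore at shift 5.
bore at shift 5 is achievable: bend=shift 2; press=shift 1; tap=shift 3; bore=shift 5; deburr=shift 6.

shift 5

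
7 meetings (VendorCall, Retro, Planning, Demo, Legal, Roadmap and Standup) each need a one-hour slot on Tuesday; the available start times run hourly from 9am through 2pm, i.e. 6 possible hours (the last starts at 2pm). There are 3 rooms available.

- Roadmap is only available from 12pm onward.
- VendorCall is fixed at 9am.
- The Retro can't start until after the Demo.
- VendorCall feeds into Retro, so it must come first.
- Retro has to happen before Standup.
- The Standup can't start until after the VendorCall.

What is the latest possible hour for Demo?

12pm

Downstream work caps Demo at 12pm.
Demo at 12pm is achievable: VendorCall -> 9am; Planning -> 9am; Standup -> 2pm; Retro -> 1pm; Legal -> 9am; Demo -> 12pm; Roadmap -> 12pm.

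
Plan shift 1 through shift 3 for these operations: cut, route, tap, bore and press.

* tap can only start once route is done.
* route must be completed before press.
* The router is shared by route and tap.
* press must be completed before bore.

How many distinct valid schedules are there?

6

Splitting on cut: it can be shift 1 (2), shift 2 (2), shift 3 (2). Listing each branch's schedules as (route, tap, bore, press) by shift number:
cut=shift 1: (1,2,3,2) (1,3,3,2) — 2.
cut=shift 2: (1,2,3,2) (1,3,3,2) — 2.
cut=shift 3: (1,2,3,2) (1,3,3,2) — 2.
Summing: 2 + 2 + 2 = 6.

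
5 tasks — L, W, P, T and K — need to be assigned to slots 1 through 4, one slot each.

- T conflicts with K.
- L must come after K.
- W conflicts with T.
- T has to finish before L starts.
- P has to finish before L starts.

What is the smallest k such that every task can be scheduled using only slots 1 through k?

The precedence chain requires at least 2 distinct slots.
Could 2 slots be enough, i.e. nothing placed later than 2? No: L must come after K (at 1 or later) → {2}; K must come before L (at 2 or earlier) → {1}; T must come before L (at 2 or earlier) → {1}; K can't share with T (1) → nothing is left.
So 2 slots is not enough.
3 works (last occupied slot: 3): for example W -> 2; T -> 1; K -> 2; L -> 3; P -> 1.

3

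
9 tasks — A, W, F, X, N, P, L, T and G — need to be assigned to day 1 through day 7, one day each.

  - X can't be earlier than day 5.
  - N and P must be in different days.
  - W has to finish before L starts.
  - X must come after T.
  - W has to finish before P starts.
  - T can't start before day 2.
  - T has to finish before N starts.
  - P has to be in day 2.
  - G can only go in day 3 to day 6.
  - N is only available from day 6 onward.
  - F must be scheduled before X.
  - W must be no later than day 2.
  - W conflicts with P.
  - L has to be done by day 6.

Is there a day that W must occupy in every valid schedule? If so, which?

W's window is day 1–day 2.
P is fixed at day 2, and W can't share a day with P.
So W must be day 1.

day 1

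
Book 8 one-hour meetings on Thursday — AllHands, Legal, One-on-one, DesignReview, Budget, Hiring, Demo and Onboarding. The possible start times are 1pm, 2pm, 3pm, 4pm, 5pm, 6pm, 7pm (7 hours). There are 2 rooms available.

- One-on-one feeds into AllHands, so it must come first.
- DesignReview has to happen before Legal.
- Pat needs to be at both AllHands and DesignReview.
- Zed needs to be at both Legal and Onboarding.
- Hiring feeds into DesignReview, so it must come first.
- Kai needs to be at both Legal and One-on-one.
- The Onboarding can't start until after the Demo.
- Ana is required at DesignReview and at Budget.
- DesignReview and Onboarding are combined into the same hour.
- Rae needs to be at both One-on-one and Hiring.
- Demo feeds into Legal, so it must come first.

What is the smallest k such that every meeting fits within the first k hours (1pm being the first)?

The precedence chain requires at least 3 distinct hours.
With at most 2 per hour and 8 meetings, at least 4 hours are needed.
4 works (last occupied hour: 4pm): for example AllHands=4pm; Budget=3pm; One-on-one=3pm; Onboarding=2pm; DesignReview=2pm; Demo=1pm; Legal=4pm; Hiring=1pm.

4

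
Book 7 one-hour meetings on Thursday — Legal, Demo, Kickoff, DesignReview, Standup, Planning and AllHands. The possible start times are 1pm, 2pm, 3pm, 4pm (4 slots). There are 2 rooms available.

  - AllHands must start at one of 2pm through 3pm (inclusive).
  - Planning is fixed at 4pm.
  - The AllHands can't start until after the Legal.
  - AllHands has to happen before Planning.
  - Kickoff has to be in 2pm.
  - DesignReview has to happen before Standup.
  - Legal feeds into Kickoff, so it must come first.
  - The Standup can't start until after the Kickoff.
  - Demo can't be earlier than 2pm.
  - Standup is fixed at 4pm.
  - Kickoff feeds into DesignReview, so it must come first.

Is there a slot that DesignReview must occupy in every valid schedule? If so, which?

3pm

Kickoff is fixed at 2pm and must come before DesignReview, so DesignReview is at least 3pm.
Standup is fixed at 4pm and must come after DesignReview, so DesignReview is at most 3pm.
So DesignReview must be 3pm.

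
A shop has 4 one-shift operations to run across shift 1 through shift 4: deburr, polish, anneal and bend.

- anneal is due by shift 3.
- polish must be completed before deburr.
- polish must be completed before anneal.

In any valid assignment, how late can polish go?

Downstream work caps polish at shift 2.
polish at shift 2 is achievable: anneal=shift 3; polish=shift 2; deburr=shift 3; bend=shift 1.

shift 2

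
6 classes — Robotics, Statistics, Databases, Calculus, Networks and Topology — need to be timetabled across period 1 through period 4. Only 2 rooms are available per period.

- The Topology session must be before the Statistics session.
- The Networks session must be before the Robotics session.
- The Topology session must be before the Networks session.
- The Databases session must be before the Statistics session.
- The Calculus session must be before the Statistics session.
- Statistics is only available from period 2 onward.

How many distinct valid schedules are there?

37

Splitting on Robotics: it can be period 3 (8), period 4 (29). Listing each branch's schedules as (Statistics, Databases, Calculus, Networks, Topology) by period number:
Robotics=period 3: (3,1,2,2,1) (3,2,1,2,1) (4,1,2,2,1) (4,1,3,2,1) (4,2,1,2,1) (4,2,3,2,1) (4,3,1,2,1) (4,3,2,2,1) — 8.
Robotics=period 4: (3,1,1,3,2) (3,1,2,2,1) (3,1,2,3,1) (3,1,2,3,2) (3,2,1,2,1) (3,2,1,3,1) (3,2,1,3,2) (3,2,2,3,1) (4,1,1,3,2) (4,1,2,2,1) (4,1,2,3,1) (4,1,2,3,2) (4,1,3,2,1) (4,1,3,3,1) (4,1,3,3,2) (4,2,1,2,1) (4,2,1,3,1) (4,2,1,3,2) (4,2,2,3,1) (4,2,3,2,1) (4,2,3,3,1) (4,2,3,3,2) (4,3,1,2,1) (4,3,1,3,1) (4,3,1,3,2) (4,3,2,2,1) (4,3,2,3,1) (4,3,2,3,2) (4,3,3,2,1) — 29.
Summing: 8 + 29 = 37.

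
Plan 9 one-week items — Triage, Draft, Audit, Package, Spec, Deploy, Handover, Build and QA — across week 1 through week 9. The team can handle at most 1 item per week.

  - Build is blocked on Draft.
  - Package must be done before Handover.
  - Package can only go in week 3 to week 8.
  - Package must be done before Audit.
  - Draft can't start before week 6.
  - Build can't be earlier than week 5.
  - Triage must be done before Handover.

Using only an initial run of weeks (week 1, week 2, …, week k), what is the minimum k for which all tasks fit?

The precedence chain requires at least 2 distinct weeks.
With at most 1 per week and 9 tasks, at least 9 weeks are needed.
Propagating the time windows through the other constraints, Build can't land before week 7, so the schedule must run through at least week 7.
9 works (last occupied week: week 9): for example Spec -> week 2; Package -> week 3; Handover -> week 4; Audit -> week 5; Draft -> week 6; QA -> week 9; Build -> week 7; Deploy -> week 8; Triage -> week 1.

9 weeks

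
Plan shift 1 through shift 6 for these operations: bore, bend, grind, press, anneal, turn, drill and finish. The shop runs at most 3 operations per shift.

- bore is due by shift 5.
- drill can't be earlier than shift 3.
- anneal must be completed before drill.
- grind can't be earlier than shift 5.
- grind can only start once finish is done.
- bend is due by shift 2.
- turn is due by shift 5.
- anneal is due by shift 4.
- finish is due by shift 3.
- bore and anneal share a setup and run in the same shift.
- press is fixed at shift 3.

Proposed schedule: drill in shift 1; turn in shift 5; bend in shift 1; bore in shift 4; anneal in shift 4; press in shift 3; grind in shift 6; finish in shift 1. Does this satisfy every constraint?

bore is due by shift 5 — holds.
drill can't be earlier than shift 3 — violated.
anneal is due by shift 4 — holds.
bore and anneal share a setup and run in the same shift — holds.
finish is due by shift 3 — holds.
press is fixed at shift 3 — holds.
turn is due by shift 5 — holds.
anneal must be completed before drill — violated.
grind can only start once finish is done — holds.
The shop runs at most 3 operations per shift — holds.
grind can't be earlier than shift 5 — holds.
bend is due by shift 2 — holds.

No. drill can't be earlier than shift 3 is not satisfied.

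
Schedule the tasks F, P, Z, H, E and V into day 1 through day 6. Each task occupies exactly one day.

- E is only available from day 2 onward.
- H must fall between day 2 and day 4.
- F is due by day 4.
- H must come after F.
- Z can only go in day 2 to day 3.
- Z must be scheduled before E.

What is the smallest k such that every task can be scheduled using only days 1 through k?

3 days

The precedence chain requires at least 2 distinct days.
Propagating the time windows through the other constraints, E can't land before day 3, so the schedule must run through at least day 3.
3 works (last occupied day: day 3): for example E=day 3; V=day 1; Z=day 2; H=day 2; F=day 1; P=day 1.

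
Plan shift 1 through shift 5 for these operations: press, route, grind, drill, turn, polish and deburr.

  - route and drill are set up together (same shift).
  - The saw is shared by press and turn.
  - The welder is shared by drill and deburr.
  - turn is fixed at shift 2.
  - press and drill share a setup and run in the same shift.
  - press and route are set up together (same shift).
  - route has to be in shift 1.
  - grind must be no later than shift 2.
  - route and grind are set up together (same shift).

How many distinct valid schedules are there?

Splitting on polish: it can be shift 1 (4), shift 2 (4), shift 3 (4), shift 4 (4), shift 5 (4). Listing each branch's schedules as (press, route, grind, drill, turn, deburr) by shift number:
polish=shift 1: (1,1,1,1,2,2) (1,1,1,1,2,3) (1,1,1,1,2,4) (1,1,1,1,2,5) — 4.
polish=shift 2: (1,1,1,1,2,2) (1,1,1,1,2,3) (1,1,1,1,2,4) (1,1,1,1,2,5) — 4.
polish=shift 3: (1,1,1,1,2,2) (1,1,1,1,2,3) (1,1,1,1,2,4) (1,1,1,1,2,5) — 4.
polish=shift 4: (1,1,1,1,2,2) (1,1,1,1,2,3) (1,1,1,1,2,4) (1,1,1,1,2,5) — 4.
polish=shift 5: (1,1,1,1,2,2) (1,1,1,1,2,3) (1,1,1,1,2,4) (1,1,1,1,2,5) — 4.
Summing: 4 + 4 + 4 + 4 + 4 = 20.

20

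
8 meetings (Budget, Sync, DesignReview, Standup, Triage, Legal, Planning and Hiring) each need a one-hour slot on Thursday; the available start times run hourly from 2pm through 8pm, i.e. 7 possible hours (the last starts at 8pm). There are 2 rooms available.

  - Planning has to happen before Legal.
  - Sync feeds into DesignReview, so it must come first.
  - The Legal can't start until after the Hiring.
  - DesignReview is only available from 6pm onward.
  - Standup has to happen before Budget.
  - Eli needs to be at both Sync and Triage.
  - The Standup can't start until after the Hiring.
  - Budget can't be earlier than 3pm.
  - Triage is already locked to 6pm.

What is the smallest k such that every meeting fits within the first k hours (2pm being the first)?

The precedence chain requires at least 3 distinct hours.
With at most 2 per hour and 8 meetings, at least 4 hours are needed.
DesignReview can't be placed before 6pm — that is hour 5 counting from 2pm — so the schedule must run through at least 5 hours.
5 works (last occupied hour: 6pm): for example Planning -> 2pm, Legal -> 3pm, Hiring -> 2pm, Sync -> 4pm, Budget -> 4pm, DesignReview -> 6pm, Triage -> 6pm, Standup -> 3pm.

5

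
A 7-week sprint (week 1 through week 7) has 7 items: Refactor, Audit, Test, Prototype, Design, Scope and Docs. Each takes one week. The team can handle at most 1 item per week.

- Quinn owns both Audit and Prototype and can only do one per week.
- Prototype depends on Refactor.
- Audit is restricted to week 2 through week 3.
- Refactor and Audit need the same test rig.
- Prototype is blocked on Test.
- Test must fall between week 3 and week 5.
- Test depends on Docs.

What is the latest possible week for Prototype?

Precedence pushes Prototype to at least week 4.
Prototype at week 7 is achievable: Scope in week 6, Test in week 3, Design in week 5, Audit in week 2, Prototype in week 7, Docs in week 1, Refactor in week 4.

week 7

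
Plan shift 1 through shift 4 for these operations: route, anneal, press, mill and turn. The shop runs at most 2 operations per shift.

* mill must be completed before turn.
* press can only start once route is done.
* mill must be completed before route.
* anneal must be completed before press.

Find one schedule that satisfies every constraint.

turn -> shift 2, mill -> shift 1, route -> shift 2, anneal -> shift 1, press -> shift 3

Checking: route(shift 2) before press(shift 3); mill(shift 1) before turn(shift 2); anneal(shift 1) before press(shift 3); mill(shift 1) before route(shift 2); max 2 per shift (cap 2).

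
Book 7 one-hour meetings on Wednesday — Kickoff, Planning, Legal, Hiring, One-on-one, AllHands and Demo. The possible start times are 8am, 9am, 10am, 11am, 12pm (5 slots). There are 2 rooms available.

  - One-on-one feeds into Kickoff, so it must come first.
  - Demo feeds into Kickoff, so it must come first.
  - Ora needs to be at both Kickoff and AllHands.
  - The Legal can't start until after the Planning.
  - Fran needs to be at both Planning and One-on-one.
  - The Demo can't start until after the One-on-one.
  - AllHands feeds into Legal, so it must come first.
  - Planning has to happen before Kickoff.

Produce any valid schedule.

Legal in 10am; Kickoff in 10am; Hiring in 11am; AllHands in 8am; One-on-one in 8am; Planning in 9am; Demo in 9am

Checking: One-on-one(8am) before Kickoff(10am); AllHands(8am) before Legal(10am); One-on-one(8am) before Demo(9am); Planning(9am) before Legal(10am); Demo(9am) before Kickoff(10am); Planning(9am) before Kickoff(10am); Planning(9am) != One-on-one(8am); Kickoff(10am) != AllHands(8am); max 2 per slot (cap 2).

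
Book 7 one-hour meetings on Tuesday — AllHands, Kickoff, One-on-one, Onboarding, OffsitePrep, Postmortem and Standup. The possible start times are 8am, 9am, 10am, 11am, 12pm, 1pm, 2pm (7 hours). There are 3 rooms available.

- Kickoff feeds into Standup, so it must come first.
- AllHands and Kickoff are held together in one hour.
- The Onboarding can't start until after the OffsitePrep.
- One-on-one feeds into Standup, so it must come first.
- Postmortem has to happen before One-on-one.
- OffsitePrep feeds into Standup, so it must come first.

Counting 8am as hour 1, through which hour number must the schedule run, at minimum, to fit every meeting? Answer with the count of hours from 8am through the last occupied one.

3

The precedence chain requires at least 3 distinct hours.
With at most 3 per hour and 7 meetings, at least 3 hours are needed.
3 works (last occupied hour: 10am): for example One-on-one -> 9am; Standup -> 10am; Onboarding -> 10am; Kickoff -> 9am; Postmortem -> 8am; AllHands -> 9am; OffsitePrep -> 8am.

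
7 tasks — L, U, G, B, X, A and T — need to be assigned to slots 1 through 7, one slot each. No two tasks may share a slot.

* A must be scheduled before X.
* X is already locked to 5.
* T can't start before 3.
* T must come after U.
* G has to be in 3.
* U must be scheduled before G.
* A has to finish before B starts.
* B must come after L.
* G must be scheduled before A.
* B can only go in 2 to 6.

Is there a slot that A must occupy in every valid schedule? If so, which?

G is fixed at 3 and must come before A, so A is at least 4.
X is fixed at 5 and must come after A, so A is at most 4.
So A must be 4.

4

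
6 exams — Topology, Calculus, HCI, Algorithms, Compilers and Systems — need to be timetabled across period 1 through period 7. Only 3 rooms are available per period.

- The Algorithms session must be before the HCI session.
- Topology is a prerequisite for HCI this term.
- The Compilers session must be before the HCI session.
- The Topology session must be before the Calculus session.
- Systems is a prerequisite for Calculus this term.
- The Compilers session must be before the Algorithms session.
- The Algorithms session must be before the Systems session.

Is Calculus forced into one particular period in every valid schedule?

No

Calculus can be period 4 (e.g. Algorithms -> period 2, HCI -> period 3, Compilers -> period 1, Topology -> period 1, Systems -> period 3, Calculus -> period 4) or period 5 (e.g. Algorithms=period 2; HCI=period 3; Compilers=period 1; Calculus=period 5; Systems=period 3; Topology=period 1).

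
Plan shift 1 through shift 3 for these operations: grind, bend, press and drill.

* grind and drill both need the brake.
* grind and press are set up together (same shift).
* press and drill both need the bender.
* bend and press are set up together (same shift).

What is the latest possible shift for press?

press at shift 3 is achievable: grind=shift 3; press=shift 3; drill=shift 1; bend=shift 3.

shift 3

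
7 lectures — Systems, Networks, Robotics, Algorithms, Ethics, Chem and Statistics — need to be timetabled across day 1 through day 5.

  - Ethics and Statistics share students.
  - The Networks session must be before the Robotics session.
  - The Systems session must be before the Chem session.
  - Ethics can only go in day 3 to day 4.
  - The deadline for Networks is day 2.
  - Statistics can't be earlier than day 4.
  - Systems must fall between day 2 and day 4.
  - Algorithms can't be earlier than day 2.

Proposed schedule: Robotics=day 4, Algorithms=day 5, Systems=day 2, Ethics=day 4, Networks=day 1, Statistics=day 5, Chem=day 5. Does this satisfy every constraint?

Yes

Algorithms can't be earlier than day 2 — holds.
Ethics and Statistics share students — holds.
The Networks session must be before the Robotics session — holds.
The deadline for Networks is day 2 — holds.
Statistics can't be earlier than day 4 — holds.
Systems must fall between day 2 and day 4 — holds.
Ethics can only go in day 3 to day 4 — holds.
The Systems session must be before the Chem session — holds.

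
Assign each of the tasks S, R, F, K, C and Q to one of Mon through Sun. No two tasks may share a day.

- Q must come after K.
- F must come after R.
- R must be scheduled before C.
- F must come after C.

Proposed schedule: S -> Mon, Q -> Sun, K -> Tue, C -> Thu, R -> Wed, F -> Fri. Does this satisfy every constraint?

Q must come after K — holds.
F must come after C — holds.
No two tasks may share a day — holds.
R must be scheduled before C — holds.
F must come after R — holds.

Valid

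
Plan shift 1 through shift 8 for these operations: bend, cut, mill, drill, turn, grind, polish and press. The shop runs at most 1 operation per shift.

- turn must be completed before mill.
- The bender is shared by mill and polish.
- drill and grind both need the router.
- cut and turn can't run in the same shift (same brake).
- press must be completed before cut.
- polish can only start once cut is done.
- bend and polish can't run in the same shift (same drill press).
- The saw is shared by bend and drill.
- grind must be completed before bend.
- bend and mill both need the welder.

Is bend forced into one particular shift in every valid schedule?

bend can be shift 2 (e.g. bend=shift 2; mill=shift 6; drill=shift 8; turn=shift 5; polish=shift 7; cut=shift 4; press=shift 3; grind=shift 1) or shift 3 (e.g. drill in shift 8, cut in shift 4, grind in shift 1, mill in shift 6, press in shift 2, turn in shift 5, polish in shift 7, bend in shift 3).

No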